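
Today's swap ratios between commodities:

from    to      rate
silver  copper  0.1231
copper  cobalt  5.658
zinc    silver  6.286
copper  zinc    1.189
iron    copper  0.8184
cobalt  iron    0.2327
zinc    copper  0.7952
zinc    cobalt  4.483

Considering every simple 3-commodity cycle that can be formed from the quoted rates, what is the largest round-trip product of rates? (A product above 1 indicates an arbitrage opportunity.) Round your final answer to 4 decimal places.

iron→copper→cobalt→iron: 0.8184 × 5.658 × 0.2327 = 1.07752
copper→zinc→silver→copper: 1.189 × 6.286 × 0.1231 = 0.92006
Maximum is iron→copper→cobalt→iron at 1.0775; arbitrage exists.

1.0775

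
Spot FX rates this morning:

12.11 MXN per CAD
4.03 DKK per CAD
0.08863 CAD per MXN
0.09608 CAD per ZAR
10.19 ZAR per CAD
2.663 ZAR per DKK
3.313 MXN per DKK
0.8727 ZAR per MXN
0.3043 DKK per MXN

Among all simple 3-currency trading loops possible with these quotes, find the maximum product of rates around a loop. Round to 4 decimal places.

DKK→MXN→CAD→DKK: 3.313 × 0.08863 × 4.03 = 1.18333
DKK→ZAR→CAD→DKK: 2.663 × 0.09608 × 4.03 = 1.03112
ZAR→CAD→MXN→ZAR: 0.09608 × 12.11 × 0.8727 = 1.01541
Maximum is DKK→MXN→CAD→DKK at 1.1833; arbitrage exists.

1.1833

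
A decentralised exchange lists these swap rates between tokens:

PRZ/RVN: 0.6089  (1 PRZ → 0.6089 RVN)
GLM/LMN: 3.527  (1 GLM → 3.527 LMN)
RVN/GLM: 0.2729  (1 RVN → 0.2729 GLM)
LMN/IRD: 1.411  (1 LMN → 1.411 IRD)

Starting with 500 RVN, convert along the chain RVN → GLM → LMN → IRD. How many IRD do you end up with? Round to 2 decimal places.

500 RVN × 0.2729 = 136.45 GLM
136.45 GLM × 3.527 = 481.25915 LMN
481.25915 LMN × 1.411 = 679.05666065 IRD

679.06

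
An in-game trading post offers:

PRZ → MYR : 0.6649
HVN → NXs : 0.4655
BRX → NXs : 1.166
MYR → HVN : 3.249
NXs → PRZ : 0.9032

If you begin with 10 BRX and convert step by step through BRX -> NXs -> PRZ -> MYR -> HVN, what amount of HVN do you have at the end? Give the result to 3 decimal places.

22.750

10 BRX × 1.166 = 11.66 NXs
11.66 NXs × 0.9032 = 10.531312 PRZ
10.531312 PRZ × 0.6649 = 7.0022693488 MYR
7.0022693488 MYR × 3.249 = 22.7503731142512 HVN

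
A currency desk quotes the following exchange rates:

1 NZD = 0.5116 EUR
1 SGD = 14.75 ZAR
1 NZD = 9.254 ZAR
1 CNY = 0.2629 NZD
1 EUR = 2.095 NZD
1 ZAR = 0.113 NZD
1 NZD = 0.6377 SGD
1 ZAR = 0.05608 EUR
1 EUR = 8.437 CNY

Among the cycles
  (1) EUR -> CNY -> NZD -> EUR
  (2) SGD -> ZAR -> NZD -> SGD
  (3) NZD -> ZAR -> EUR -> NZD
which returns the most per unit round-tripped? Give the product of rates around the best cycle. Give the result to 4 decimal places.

(1) 8.437 × 0.2629 × 0.5116 = 1.13477
(2) 14.75 × 0.113 × 0.6377 = 1.06289
(3) 9.254 × 0.05608 × 2.095 = 1.08723
Highest is cycle (1) at 1.1348 (>1, arbitrage).

1.1348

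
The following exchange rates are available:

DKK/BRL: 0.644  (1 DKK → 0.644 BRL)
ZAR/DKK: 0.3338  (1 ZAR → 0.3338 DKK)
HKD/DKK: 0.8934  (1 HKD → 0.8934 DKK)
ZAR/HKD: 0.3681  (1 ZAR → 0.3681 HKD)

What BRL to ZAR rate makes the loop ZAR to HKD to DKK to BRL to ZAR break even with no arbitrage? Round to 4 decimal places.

Known legs of the cycle: 0.3681 × 0.8934 × 0.644 = 0.21178618776
For no arbitrage the full-cycle product must be 1, so the missing rate is 1 / 0.21178618776 ≈ 4.721743.

4.7217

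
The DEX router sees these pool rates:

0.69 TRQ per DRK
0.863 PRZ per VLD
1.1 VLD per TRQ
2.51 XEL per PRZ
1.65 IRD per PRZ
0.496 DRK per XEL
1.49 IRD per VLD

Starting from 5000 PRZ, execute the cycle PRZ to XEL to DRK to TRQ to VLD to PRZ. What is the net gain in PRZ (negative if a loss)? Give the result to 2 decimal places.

5000 PRZ × 2.51 = 12550 XEL
12550 XEL × 0.496 = 6224.8 DRK
6224.8 DRK × 0.69 = 4295.112 TRQ
4295.112 TRQ × 1.1 = 4724.6232 VLD
4724.6232 VLD × 0.863 = 4077.3498216 PRZ
Net change: 4077.3498216 − 5000 = -922.6501784 PRZ

-922.65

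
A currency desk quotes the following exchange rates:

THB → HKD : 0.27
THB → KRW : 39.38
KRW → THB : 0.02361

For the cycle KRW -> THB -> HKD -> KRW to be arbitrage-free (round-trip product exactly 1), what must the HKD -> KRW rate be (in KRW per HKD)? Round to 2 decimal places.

Known legs of the cycle: 0.02361 × 0.27 = 0.0063747
For no arbitrage the full-cycle product must be 1, so the missing rate is 1 / 0.0063747 ≈ 156.8701.

156.87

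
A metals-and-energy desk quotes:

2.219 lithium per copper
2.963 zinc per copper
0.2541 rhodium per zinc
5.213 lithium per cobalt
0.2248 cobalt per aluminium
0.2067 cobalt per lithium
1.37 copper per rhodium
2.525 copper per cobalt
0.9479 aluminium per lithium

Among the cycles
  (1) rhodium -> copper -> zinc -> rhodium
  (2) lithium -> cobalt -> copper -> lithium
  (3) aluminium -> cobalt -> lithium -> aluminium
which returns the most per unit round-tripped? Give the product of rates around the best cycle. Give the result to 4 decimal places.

(1) 1.37 × 2.963 × 0.2541 = 1.03147
(2) 0.2067 × 2.525 × 2.219 = 1.15813
(3) 0.2248 × 5.213 × 0.9479 = 1.11083
Highest is cycle (2) at 1.1581 (>1, arbitrage).

1.1581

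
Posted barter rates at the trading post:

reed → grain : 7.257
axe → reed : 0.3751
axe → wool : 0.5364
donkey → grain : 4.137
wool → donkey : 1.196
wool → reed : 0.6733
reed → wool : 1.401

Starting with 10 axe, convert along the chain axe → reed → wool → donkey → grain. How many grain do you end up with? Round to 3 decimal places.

26.002

10 axe × 0.3751 = 3.751 reed
3.751 reed × 1.401 = 5.255151 wool
5.255151 wool × 1.196 = 6.285160596 donkey
6.285160596 donkey × 4.137 = 26.001709385652 grain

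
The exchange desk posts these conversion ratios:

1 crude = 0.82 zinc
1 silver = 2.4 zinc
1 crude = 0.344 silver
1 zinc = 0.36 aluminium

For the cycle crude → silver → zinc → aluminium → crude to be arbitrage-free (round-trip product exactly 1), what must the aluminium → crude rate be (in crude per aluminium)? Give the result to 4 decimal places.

3.3646

Known legs of the cycle: 0.344 × 2.4 × 0.36 = 0.297216
For no arbitrage the full-cycle product must be 1, so the missing rate is 1 / 0.297216 ≈ 3.364556.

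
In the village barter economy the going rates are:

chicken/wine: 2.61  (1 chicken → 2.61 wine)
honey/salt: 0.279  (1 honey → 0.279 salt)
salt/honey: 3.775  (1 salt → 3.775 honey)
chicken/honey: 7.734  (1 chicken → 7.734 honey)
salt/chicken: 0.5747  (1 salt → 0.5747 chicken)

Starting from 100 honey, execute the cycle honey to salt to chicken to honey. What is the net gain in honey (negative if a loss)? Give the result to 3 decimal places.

100 honey × 0.279 = 27.9 salt
27.9 salt × 0.5747 = 16.03413 chicken
16.03413 chicken × 7.734 = 124.00796142 honey
Net change: 124.00796142 − 100 = 24.00796142 honey

24.008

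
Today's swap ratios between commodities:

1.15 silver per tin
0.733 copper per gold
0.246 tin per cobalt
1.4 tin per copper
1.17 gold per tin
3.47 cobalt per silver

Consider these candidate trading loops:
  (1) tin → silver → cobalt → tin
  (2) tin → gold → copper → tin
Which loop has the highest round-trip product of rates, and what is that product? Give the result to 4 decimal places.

1.2007

(1) 1.15 × 3.47 × 0.246 = 0.98166
(2) 1.17 × 0.733 × 1.4 = 1.20065
Highest is cycle (2) at 1.2007 (>1, arbitrage).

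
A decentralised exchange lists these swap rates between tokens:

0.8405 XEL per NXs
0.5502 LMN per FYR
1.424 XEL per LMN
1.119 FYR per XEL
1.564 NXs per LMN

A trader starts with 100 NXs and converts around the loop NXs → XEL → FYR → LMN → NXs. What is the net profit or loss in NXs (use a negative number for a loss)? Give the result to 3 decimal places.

-19.067

100 NXs × 0.8405 = 84.05 XEL
84.05 XEL × 1.119 = 94.05195 FYR
94.05195 FYR × 0.5502 = 51.74738289 LMN
51.74738289 LMN × 1.564 = 80.93290683996 NXs
Net change: 80.93290683996 − 100 = -19.06709316004 NXs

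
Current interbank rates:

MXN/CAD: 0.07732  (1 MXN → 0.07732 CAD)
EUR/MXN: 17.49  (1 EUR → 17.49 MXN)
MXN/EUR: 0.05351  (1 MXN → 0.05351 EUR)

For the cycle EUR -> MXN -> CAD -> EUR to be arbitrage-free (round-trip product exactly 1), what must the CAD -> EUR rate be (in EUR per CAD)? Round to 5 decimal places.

Known legs of the cycle: 17.49 × 0.07732 = 1.3523268
For no arbitrage the full-cycle product must be 1, so the missing rate is 1 / 1.3523268 ≈ 0.7394662.

0.73947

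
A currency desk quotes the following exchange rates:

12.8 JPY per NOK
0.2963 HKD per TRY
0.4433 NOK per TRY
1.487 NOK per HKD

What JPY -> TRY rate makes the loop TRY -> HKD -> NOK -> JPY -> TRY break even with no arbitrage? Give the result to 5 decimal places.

0.17732

Known legs of the cycle: 0.2963 × 1.487 × 12.8 = 5.63965568
For no arbitrage the full-cycle product must be 1, so the missing rate is 1 / 5.63965568 ≈ 0.1773158.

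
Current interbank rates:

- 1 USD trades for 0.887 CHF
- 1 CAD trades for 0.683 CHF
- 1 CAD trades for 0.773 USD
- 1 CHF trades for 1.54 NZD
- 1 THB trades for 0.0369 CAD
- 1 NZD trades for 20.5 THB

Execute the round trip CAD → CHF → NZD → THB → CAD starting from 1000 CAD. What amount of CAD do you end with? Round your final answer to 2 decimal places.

1000 CAD × 0.683 = 683 CHF
683 CHF × 1.54 = 1051.82 NZD
1051.82 NZD × 20.5 = 21562.31 THB
21562.31 THB × 0.0369 = 795.649239 CAD

795.65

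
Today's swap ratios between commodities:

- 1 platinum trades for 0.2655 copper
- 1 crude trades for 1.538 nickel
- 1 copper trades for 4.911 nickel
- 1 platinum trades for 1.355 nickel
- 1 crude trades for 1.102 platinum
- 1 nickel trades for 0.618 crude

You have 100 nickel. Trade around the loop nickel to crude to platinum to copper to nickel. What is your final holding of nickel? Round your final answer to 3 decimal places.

88.798

100 nickel × 0.618 = 61.8 crude
61.8 crude × 1.102 = 68.1036 platinum
68.1036 platinum × 0.2655 = 18.0815058 copper
18.0815058 copper × 4.911 = 88.7982749838 nickel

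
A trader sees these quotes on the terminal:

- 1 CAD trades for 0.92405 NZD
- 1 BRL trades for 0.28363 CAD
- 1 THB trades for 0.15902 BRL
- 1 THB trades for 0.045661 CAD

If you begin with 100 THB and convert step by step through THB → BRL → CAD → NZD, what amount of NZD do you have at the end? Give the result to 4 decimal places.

4.1677

100 THB × 0.15902 = 15.902 BRL
15.902 BRL × 0.28363 = 4.51028426 CAD
4.51028426 CAD × 0.92405 = 4.167728170453 NZD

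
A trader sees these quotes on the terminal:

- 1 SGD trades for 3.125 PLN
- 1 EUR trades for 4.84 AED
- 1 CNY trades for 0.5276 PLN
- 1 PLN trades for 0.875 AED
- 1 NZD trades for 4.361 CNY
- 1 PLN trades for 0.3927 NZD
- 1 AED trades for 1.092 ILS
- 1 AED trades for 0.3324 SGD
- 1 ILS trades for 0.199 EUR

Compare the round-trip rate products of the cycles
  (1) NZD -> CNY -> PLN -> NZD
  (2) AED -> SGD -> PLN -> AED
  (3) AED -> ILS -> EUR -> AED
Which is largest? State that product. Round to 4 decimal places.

1.0518

(1) 4.361 × 0.5276 × 0.3927 = 0.90355
(2) 0.3324 × 3.125 × 0.875 = 0.90891
(3) 1.092 × 0.199 × 4.84 = 1.05177
Highest is cycle (3) at 1.0518 (>1, arbitrage).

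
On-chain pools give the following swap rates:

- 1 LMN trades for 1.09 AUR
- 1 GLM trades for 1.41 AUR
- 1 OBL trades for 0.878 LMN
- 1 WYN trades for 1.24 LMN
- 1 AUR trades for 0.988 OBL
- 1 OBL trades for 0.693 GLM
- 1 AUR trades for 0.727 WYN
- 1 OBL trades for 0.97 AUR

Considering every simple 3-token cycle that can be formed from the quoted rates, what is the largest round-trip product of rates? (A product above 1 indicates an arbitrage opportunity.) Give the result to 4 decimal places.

LMN→AUR→WYN→LMN: 1.09 × 0.727 × 1.24 = 0.98261
GLM→AUR→OBL→GLM: 1.41 × 0.988 × 0.693 = 0.96540
LMN→AUR→OBL→LMN: 1.09 × 0.988 × 0.878 = 0.94554
Maximum is LMN→AUR→WYN→LMN at 0.9826; no arbitrage — every cycle loses value.

0.9826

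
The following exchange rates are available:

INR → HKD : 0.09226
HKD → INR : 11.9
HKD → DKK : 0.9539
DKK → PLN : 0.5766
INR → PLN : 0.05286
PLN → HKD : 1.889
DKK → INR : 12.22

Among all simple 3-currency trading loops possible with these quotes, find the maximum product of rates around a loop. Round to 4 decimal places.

HKD→INR→PLN→HKD: 11.9 × 0.05286 × 1.889 = 1.18825
HKD→DKK→INR→HKD: 0.9539 × 12.22 × 0.09226 = 1.07544
HKD→DKK→PLN→HKD: 0.9539 × 0.5766 × 1.889 = 1.03899
Maximum is HKD→INR→PLN→HKD at 1.1882; arbitrage exists.

1.1882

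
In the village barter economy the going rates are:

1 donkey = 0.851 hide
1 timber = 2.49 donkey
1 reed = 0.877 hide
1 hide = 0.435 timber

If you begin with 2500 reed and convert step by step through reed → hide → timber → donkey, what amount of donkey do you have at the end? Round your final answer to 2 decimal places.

2374.81

2500 reed × 0.877 = 2192.5 hide
2192.5 hide × 0.435 = 953.7375 timber
953.7375 timber × 2.49 = 2374.806375 donkey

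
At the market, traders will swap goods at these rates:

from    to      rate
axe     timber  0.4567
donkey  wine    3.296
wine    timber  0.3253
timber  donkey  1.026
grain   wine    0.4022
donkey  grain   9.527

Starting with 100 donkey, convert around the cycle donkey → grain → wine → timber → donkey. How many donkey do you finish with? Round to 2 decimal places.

127.89

100 donkey × 9.527 = 952.7 grain
952.7 grain × 0.4022 = 383.17594 wine
383.17594 wine × 0.3253 = 124.647133282 timber
124.647133282 timber × 1.026 = 127.887958747332 donkey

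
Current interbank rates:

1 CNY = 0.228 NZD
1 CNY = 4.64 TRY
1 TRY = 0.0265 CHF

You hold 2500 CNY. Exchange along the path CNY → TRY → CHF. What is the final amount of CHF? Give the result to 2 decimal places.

2500 CNY × 4.64 = 11600 TRY
11600 TRY × 0.0265 = 307.4 CHF

307.40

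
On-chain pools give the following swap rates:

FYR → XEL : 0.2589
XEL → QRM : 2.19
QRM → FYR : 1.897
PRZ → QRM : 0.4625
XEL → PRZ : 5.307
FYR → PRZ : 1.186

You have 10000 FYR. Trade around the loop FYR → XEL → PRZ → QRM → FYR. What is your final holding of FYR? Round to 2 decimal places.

10000 FYR × 0.2589 = 2589 XEL
2589 XEL × 5.307 = 13739.823 PRZ
13739.823 PRZ × 0.4625 = 6354.6681375 QRM
6354.6681375 QRM × 1.897 = 12054.8054568375 FYR

12054.81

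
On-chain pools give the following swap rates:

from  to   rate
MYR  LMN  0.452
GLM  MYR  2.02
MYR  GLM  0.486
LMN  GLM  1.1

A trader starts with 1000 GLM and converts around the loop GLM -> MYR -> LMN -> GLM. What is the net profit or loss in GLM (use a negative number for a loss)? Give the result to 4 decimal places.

4.3440

1000 GLM × 2.02 = 2020 MYR
2020 MYR × 0.452 = 913.04 LMN
913.04 LMN × 1.1 = 1004.344 GLM
Net change: 1004.344 − 1000 = 4.344 GLM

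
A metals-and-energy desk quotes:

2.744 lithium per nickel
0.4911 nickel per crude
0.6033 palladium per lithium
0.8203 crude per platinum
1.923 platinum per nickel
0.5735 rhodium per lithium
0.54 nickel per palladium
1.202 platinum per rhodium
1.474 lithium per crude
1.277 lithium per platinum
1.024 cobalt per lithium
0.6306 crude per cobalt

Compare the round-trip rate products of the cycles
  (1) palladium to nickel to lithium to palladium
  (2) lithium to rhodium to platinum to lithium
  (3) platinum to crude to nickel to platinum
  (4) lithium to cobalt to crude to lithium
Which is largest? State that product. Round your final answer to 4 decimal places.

0.9518

(1) 0.54 × 2.744 × 0.6033 = 0.89395
(2) 0.5735 × 1.202 × 1.277 = 0.88030
(3) 0.8203 × 0.4911 × 1.923 = 0.77468
(4) 1.024 × 0.6306 × 1.474 = 0.95181
Highest is cycle (4) at 0.9518 (≤1, no arbitrage).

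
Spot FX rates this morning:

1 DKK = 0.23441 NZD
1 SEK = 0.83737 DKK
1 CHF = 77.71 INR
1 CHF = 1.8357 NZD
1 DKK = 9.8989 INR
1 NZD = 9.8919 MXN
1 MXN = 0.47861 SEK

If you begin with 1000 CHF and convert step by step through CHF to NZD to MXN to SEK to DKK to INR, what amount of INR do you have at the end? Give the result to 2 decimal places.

1000 CHF × 1.8357 = 1835.7 NZD
1835.7 NZD × 9.8919 = 18158.56083 MXN
18158.56083 MXN × 0.47861 = 8690.8687988463 SEK
8690.8687988463 SEK × 0.83737 = 7277.472806089926231 DKK
7277.472806089926231 DKK × 9.8989 = 72038.9755602035707680459 INR

72038.98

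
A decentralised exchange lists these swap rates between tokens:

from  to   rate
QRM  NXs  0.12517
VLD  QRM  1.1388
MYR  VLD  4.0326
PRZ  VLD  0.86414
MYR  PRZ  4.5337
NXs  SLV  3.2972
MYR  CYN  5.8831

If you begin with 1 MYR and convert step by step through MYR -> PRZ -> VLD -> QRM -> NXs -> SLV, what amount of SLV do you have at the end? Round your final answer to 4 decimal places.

1.8413

1 MYR × 4.5337 = 4.5337 PRZ
4.5337 PRZ × 0.86414 = 3.917751518 VLD
3.917751518 VLD × 1.1388 = 4.4615354286984 QRM
4.4615354286984 QRM × 0.12517 = 0.558450389610178728 NXs
0.558450389610178728 NXs × 3.2972 = 1.8413226246226813019616 SLV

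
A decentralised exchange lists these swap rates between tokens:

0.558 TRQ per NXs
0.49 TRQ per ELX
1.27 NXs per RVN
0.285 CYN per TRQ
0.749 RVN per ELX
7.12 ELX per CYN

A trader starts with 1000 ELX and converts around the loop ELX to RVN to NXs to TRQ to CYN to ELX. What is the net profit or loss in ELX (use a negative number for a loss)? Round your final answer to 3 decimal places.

1000 ELX × 0.749 = 749 RVN
749 RVN × 1.27 = 951.23 NXs
951.23 NXs × 0.558 = 530.78634 TRQ
530.78634 TRQ × 0.285 = 151.2741069 CYN
151.2741069 CYN × 7.12 = 1077.071641128 ELX
Net change: 1077.071641128 − 1000 = 77.071641128 ELX

77.072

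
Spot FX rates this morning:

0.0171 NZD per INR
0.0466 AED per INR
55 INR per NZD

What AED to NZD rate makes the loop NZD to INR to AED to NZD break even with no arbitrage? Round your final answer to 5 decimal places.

Known legs of the cycle: 55 × 0.0466 = 2.563
For no arbitrage the full-cycle product must be 1, so the missing rate is 1 / 2.563 ≈ 0.3901678.

0.39017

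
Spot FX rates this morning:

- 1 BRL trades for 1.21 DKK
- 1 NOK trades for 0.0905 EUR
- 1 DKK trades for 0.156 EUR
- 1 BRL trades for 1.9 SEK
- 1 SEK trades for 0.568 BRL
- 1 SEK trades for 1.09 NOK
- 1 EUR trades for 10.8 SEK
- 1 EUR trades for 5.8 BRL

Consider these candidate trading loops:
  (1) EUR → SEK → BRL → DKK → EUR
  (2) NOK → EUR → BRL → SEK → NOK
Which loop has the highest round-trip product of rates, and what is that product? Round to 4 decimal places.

(1) 10.8 × 0.568 × 1.21 × 0.156 = 1.15793
(2) 0.0905 × 5.8 × 1.9 × 1.09 = 1.08707
Highest is cycle (1) at 1.1579 (>1, arbitrage).

1.1579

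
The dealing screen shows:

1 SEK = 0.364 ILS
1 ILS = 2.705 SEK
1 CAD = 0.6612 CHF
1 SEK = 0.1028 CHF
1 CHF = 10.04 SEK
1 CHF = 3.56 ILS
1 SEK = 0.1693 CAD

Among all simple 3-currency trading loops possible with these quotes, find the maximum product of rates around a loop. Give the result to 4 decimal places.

1.1239

CAD→CHF→SEK→CAD: 0.6612 × 10.04 × 0.1693 = 1.12389
SEK→CHF→ILS→SEK: 0.1028 × 3.56 × 2.705 = 0.98994
Maximum is CAD→CHF→SEK→CAD at 1.1239; arbitrage exists.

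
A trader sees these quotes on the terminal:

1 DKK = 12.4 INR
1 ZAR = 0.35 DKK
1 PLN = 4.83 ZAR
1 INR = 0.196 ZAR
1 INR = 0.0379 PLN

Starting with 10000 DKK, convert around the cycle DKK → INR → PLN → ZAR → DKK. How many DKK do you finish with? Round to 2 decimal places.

10000 DKK × 12.4 = 124000 INR
124000 INR × 0.0379 = 4699.6 PLN
4699.6 PLN × 4.83 = 22699.068 ZAR
22699.068 ZAR × 0.35 = 7944.6738 DKK

7944.67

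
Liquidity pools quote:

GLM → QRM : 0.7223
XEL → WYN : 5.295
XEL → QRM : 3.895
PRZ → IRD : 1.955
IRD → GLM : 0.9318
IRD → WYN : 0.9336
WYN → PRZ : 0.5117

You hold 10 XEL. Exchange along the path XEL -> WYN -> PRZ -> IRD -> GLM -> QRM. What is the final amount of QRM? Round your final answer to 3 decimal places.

10 XEL × 5.295 = 52.95 WYN
52.95 WYN × 0.5117 = 27.094515 PRZ
27.094515 PRZ × 1.955 = 52.969776825 IRD
52.969776825 IRD × 0.9318 = 49.357238045535 GLM
49.357238045535 GLM × 0.7223 = 35.6507330402899305 QRM

35.651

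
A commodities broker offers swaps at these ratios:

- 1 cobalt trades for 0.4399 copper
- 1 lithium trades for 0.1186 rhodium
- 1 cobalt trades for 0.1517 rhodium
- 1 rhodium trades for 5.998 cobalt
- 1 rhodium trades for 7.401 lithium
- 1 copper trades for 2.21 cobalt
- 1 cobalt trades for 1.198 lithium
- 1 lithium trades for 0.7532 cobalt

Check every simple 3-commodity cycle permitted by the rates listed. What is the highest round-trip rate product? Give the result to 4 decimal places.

lithium→rhodium→cobalt→lithium: 0.1186 × 5.998 × 1.198 = 0.85221
lithium→cobalt→rhodium→lithium: 0.7532 × 0.1517 × 7.401 = 0.84564
Maximum is lithium→rhodium→cobalt→lithium at 0.8522; no arbitrage — every cycle loses value.

0.8522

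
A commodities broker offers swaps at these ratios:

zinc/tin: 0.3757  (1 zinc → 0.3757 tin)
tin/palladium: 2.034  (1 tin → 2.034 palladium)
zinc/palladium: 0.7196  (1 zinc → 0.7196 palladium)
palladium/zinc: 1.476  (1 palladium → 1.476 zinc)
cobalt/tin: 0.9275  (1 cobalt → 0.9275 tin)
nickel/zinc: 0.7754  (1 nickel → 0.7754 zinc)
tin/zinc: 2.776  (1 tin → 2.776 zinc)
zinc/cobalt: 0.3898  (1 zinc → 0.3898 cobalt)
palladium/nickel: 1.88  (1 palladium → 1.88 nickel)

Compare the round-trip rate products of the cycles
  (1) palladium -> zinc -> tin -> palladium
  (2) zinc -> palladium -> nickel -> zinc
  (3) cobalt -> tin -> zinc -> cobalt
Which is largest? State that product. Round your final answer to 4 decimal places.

(1) 1.476 × 0.3757 × 2.034 = 1.12792
(2) 0.7196 × 1.88 × 0.7754 = 1.04900
(3) 0.9275 × 2.776 × 0.3898 = 1.00363
Highest is cycle (1) at 1.1279 (>1, arbitrage).

1.1279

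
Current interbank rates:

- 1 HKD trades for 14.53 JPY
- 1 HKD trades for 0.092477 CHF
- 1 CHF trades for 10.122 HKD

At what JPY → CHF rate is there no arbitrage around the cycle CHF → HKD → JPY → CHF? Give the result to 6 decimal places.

0.006799

Known legs of the cycle: 10.122 × 14.53 = 147.07266
For no arbitrage the full-cycle product must be 1, so the missing rate is 1 / 147.07266 ≈ 0.00679936.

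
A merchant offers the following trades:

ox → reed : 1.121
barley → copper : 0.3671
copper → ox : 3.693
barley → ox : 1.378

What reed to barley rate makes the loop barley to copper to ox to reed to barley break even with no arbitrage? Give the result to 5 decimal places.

0.65801

Known legs of the cycle: 0.3671 × 3.693 × 1.121 = 1.5197400363
For no arbitrage the full-cycle product must be 1, so the missing rate is 1 / 1.5197400363 ≈ 0.6580073.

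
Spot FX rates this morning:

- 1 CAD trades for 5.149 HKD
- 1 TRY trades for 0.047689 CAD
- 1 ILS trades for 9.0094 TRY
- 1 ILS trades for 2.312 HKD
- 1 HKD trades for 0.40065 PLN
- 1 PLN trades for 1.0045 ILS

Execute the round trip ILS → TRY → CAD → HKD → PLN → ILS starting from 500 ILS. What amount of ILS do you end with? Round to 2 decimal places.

445.17

500 ILS × 9.0094 = 4504.7 TRY
4504.7 TRY × 0.047689 = 214.8246383 CAD
214.8246383 CAD × 5.149 = 1106.1320626067 HKD
1106.1320626067 HKD × 0.40065 = 443.171810883374355 PLN
443.171810883374355 PLN × 1.0045 = 445.1660840323495395975 ILS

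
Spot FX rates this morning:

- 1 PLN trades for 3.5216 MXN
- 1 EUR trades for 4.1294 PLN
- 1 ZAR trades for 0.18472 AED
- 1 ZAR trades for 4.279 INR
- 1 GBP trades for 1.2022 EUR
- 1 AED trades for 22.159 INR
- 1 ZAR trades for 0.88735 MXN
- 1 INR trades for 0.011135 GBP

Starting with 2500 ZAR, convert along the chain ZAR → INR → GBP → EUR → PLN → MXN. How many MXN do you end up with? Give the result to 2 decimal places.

2500 ZAR × 4.279 = 10697.5 INR
10697.5 INR × 0.011135 = 119.1166625 GBP
119.1166625 GBP × 1.2022 = 143.2020516575 EUR
143.2020516575 EUR × 4.1294 = 591.3385521144805 PLN
591.3385521144805 PLN × 3.5216 = 2082.4578451263545288 MXN

2082.46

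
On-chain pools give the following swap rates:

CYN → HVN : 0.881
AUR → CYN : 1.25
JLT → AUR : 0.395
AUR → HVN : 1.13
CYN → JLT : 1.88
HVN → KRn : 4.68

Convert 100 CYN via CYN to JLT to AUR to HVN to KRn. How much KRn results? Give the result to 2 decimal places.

100 CYN × 1.88 = 188 JLT
188 JLT × 0.395 = 74.26 AUR
74.26 AUR × 1.13 = 83.9138 HVN
83.9138 HVN × 4.68 = 392.716584 KRn

392.72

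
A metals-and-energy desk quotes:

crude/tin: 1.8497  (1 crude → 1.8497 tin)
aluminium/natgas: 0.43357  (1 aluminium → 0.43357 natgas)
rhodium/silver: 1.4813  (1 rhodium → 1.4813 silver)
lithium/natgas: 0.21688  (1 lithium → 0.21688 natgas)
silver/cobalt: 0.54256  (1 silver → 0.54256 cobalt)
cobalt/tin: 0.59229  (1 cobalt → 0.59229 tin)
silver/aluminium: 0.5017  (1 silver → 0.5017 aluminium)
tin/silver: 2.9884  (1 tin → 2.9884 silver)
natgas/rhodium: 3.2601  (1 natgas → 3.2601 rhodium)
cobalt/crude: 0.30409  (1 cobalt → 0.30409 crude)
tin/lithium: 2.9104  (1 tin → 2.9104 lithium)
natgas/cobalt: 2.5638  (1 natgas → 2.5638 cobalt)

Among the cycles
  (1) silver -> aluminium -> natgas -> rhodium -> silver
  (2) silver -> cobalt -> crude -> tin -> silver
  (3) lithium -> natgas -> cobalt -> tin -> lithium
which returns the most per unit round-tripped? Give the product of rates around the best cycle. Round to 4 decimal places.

1.0505

(1) 0.5017 × 0.43357 × 3.2601 × 1.4813 = 1.05045
(2) 0.54256 × 0.30409 × 1.8497 × 2.9884 = 0.91199
(3) 0.21688 × 2.5638 × 0.59229 × 2.9104 = 0.95850
Highest is cycle (1) at 1.0505 (>1, arbitrage).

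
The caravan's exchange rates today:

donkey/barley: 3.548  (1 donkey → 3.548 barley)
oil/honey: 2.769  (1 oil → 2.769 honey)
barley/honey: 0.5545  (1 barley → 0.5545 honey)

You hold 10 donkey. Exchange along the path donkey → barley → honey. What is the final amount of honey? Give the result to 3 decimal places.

10 donkey × 3.548 = 35.48 barley
35.48 barley × 0.5545 = 19.67366 honey

19.674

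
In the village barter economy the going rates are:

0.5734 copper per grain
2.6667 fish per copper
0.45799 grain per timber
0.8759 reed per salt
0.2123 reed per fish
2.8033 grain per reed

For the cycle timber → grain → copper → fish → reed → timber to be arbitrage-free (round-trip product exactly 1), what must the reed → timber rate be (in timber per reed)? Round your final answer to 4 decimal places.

6.7261

Known legs of the cycle: 0.45799 × 0.5734 × 2.6667 × 0.2123 = 0.14867496303194106
For no arbitrage the full-cycle product must be 1, so the missing rate is 1 / 0.14867496303194106 ≈ 6.726082.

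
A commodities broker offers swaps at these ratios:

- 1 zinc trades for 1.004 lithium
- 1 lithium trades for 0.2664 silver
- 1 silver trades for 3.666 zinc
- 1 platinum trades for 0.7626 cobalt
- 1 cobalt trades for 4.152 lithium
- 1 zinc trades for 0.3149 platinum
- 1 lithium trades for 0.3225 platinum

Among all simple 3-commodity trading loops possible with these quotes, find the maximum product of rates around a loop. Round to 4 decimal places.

1.0211

cobalt→lithium→platinum→cobalt: 4.152 × 0.3225 × 0.7626 = 1.02114
silver→zinc→lithium→silver: 3.666 × 1.004 × 0.2664 = 0.98053
Maximum is cobalt→lithium→platinum→cobalt at 1.0211; arbitrage exists.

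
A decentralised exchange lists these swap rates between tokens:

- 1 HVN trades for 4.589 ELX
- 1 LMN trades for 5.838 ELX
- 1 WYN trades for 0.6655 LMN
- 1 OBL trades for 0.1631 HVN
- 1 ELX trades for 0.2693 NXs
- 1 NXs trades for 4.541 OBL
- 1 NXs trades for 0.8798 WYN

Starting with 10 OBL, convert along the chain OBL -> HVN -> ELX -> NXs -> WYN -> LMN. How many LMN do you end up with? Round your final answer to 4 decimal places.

1.1802

10 OBL × 0.1631 = 1.631 HVN
1.631 HVN × 4.589 = 7.484659 ELX
7.484659 ELX × 0.2693 = 2.0156186687 NXs
2.0156186687 NXs × 0.8798 = 1.77334130472226 WYN
1.77334130472226 WYN × 0.6655 = 1.18015863829266403 LMN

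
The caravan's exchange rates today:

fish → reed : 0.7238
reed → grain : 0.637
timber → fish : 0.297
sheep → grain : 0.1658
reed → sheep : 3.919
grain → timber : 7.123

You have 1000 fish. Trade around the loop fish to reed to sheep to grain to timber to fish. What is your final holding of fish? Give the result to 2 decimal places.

1000 fish × 0.7238 = 723.8 reed
723.8 reed × 3.919 = 2836.5722 sheep
2836.5722 sheep × 0.1658 = 470.30367076 grain
470.30367076 grain × 7.123 = 3349.97304682348 timber
3349.97304682348 timber × 0.297 = 994.94199490657356 fish

994.94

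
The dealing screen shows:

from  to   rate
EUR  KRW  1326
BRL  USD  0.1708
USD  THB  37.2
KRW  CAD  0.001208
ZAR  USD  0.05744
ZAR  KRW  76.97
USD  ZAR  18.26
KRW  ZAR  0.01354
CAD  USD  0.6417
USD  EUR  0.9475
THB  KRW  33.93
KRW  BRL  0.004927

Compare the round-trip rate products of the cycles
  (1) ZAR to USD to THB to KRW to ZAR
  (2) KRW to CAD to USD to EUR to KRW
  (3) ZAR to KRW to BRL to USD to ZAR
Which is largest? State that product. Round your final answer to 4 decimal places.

1.1827

(1) 0.05744 × 37.2 × 33.93 × 0.01354 = 0.98166
(2) 0.001208 × 0.6417 × 0.9475 × 1326 = 0.97392
(3) 76.97 × 0.004927 × 0.1708 × 18.26 = 1.18275
Highest is cycle (3) at 1.1827 (>1, arbitrage).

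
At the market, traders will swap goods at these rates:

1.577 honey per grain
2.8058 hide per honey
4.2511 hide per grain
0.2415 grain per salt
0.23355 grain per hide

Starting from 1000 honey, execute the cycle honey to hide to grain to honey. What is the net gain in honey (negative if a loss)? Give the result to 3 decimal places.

33.400

1000 honey × 2.8058 = 2805.8 hide
2805.8 hide × 0.23355 = 655.29459 grain
655.29459 grain × 1.577 = 1033.39956843 honey
Net change: 1033.39956843 − 1000 = 33.39956843 honey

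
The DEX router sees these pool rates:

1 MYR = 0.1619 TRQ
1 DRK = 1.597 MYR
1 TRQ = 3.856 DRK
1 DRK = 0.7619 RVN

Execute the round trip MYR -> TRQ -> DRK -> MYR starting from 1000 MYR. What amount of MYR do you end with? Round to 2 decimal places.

1000 MYR × 0.1619 = 161.9 TRQ
161.9 TRQ × 3.856 = 624.2864 DRK
624.2864 DRK × 1.597 = 996.9853808 MYR

996.99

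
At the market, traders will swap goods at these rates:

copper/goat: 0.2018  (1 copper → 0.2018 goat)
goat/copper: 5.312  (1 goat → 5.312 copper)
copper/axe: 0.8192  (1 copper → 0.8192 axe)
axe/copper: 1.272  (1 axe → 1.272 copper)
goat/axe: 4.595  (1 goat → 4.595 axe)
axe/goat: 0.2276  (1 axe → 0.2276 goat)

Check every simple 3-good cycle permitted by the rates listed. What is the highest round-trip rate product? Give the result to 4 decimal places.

copper→goat→axe→copper: 0.2018 × 4.595 × 1.272 = 1.17949
copper→axe→goat→copper: 0.8192 × 0.2276 × 5.312 = 0.99042
Maximum is copper→goat→axe→copper at 1.1795; arbitrage exists.

1.1795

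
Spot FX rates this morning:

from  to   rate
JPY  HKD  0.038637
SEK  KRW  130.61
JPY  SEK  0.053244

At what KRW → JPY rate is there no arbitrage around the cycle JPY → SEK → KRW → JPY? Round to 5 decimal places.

Known legs of the cycle: 0.053244 × 130.61 = 6.95419884
For no arbitrage the full-cycle product must be 1, so the missing rate is 1 / 6.95419884 ≈ 0.1437980.

0.14380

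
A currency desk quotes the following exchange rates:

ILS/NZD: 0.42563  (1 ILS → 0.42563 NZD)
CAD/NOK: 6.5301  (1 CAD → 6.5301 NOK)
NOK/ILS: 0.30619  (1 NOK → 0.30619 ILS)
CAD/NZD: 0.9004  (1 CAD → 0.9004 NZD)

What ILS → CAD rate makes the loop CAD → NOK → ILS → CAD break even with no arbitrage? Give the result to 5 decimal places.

0.50014

Known legs of the cycle: 6.5301 × 0.30619 = 1.999451319
For no arbitrage the full-cycle product must be 1, so the missing rate is 1 / 1.999451319 ≈ 0.5001372.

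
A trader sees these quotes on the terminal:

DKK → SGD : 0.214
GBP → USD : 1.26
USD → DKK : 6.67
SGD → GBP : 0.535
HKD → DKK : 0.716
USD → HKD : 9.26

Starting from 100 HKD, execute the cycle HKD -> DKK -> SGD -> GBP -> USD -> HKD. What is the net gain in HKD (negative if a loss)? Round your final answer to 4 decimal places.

100 HKD × 0.716 = 71.6 DKK
71.6 DKK × 0.214 = 15.3224 SGD
15.3224 SGD × 0.535 = 8.197484 GBP
8.197484 GBP × 1.26 = 10.32882984 USD
10.32882984 USD × 9.26 = 95.6449643184 HKD
Net change: 95.6449643184 − 100 = -4.3550356816 HKD

-4.3550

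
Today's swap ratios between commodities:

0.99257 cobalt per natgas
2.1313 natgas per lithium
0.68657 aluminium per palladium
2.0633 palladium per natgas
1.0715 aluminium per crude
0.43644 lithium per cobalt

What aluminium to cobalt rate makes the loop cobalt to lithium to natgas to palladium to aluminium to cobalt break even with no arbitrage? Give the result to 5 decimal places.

Known legs of the cycle: 0.43644 × 2.1313 × 2.0633 × 0.68657 = 1.317699354003235932
For no arbitrage the full-cycle product must be 1, so the missing rate is 1 / 1.317699354003235932 ≈ 0.7588985.

0.75890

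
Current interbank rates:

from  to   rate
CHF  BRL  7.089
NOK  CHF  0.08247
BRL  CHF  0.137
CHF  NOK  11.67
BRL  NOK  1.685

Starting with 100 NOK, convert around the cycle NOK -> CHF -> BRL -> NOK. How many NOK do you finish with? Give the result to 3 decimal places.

98.510

100 NOK × 0.08247 = 8.247 CHF
8.247 CHF × 7.089 = 58.462983 BRL
58.462983 BRL × 1.685 = 98.510126355 NOK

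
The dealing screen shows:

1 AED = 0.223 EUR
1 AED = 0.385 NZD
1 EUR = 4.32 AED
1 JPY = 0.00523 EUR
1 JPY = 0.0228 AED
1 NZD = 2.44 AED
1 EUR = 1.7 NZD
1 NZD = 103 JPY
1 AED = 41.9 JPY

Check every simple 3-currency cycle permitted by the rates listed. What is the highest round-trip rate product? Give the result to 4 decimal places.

0.9467

AED→JPY→EUR→AED: 41.9 × 0.00523 × 4.32 = 0.94667
AED→EUR→NZD→AED: 0.223 × 1.7 × 2.44 = 0.92500
NZD→JPY→EUR→NZD: 103 × 0.00523 × 1.7 = 0.91577
AED→NZD→JPY→AED: 0.385 × 103 × 0.0228 = 0.90413
Maximum is AED→JPY→EUR→AED at 0.9467; no arbitrage — every cycle loses value.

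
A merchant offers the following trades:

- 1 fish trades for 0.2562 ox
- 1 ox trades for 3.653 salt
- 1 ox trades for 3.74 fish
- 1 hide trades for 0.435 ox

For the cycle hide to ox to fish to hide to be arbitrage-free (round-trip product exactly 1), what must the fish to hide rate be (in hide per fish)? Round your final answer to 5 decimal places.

Known legs of the cycle: 0.435 × 3.74 = 1.6269
For no arbitrage the full-cycle product must be 1, so the missing rate is 1 / 1.6269 ≈ 0.6146659.

0.61467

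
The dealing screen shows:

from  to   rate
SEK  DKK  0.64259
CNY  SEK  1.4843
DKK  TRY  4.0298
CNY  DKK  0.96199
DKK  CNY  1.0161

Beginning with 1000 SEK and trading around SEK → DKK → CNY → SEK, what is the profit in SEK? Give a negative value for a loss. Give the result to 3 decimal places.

1000 SEK × 0.64259 = 642.59 DKK
642.59 DKK × 1.0161 = 652.935699 CNY
652.935699 CNY × 1.4843 = 969.1524580257 SEK
Net change: 969.1524580257 − 1000 = -30.8475419743 SEK

-30.848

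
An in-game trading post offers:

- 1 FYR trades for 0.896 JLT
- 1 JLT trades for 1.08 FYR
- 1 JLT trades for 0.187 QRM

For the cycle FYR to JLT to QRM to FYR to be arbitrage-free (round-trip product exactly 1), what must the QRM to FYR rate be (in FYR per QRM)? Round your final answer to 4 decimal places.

5.9683

Known legs of the cycle: 0.896 × 0.187 = 0.167552
For no arbitrage the full-cycle product must be 1, so the missing rate is 1 / 0.167552 ≈ 5.968296.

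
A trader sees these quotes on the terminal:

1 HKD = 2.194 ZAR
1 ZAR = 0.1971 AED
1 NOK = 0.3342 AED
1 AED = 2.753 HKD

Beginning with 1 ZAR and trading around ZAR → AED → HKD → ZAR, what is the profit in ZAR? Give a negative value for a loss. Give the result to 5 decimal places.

1 ZAR × 0.1971 = 0.1971 AED
0.1971 AED × 2.753 = 0.5426163 HKD
0.5426163 HKD × 2.194 = 1.1905001622 ZAR
Net change: 1.1905001622 − 1 = 0.1905001622 ZAR

0.19050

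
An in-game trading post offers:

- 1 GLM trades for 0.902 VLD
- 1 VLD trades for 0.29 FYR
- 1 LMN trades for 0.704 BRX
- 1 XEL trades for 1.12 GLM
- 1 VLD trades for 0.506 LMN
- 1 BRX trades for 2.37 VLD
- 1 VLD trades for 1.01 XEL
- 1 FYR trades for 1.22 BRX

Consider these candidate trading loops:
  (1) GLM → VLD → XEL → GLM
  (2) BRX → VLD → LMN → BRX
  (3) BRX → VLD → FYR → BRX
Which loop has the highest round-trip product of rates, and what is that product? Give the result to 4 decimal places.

1.0203

(1) 0.902 × 1.01 × 1.12 = 1.02034
(2) 2.37 × 0.506 × 0.704 = 0.84425
(3) 2.37 × 0.29 × 1.22 = 0.83851
Highest is cycle (1) at 1.0203 (>1, arbitrage).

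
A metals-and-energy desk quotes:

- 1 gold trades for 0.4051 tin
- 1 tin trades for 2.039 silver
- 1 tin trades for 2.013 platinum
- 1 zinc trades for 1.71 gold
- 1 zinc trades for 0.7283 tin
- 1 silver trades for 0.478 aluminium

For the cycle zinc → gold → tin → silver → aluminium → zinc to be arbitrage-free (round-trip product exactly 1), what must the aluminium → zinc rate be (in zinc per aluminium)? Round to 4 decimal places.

1.4811

Known legs of the cycle: 1.71 × 0.4051 × 2.039 × 0.478 = 0.675154980882
For no arbitrage the full-cycle product must be 1, so the missing rate is 1 / 0.675154980882 ≈ 1.481141.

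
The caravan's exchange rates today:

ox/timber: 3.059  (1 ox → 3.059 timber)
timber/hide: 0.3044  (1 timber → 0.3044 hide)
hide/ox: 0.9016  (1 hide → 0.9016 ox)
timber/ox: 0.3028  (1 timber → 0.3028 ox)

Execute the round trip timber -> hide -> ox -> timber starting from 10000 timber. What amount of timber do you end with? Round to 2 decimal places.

10000 timber × 0.3044 = 3044 hide
3044 hide × 0.9016 = 2744.4704 ox
2744.4704 ox × 3.059 = 8395.3349536 timber

8395.33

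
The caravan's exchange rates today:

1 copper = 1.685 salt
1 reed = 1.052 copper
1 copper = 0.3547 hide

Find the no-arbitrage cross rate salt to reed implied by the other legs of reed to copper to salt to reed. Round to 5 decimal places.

0.56414

Known legs of the cycle: 1.052 × 1.685 = 1.77262
For no arbitrage the full-cycle product must be 1, so the missing rate is 1 / 1.77262 ≈ 0.5641367.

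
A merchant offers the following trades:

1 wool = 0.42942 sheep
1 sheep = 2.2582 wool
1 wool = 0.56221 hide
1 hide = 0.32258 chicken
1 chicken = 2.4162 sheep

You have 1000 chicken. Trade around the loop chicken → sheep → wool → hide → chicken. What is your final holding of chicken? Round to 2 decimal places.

1000 chicken × 2.4162 = 2416.2 sheep
2416.2 sheep × 2.2582 = 5456.26284 wool
5456.26284 wool × 0.56221 = 3067.5655312764 hide
3067.5655312764 hide × 0.32258 = 989.535289079141112 chicken

989.54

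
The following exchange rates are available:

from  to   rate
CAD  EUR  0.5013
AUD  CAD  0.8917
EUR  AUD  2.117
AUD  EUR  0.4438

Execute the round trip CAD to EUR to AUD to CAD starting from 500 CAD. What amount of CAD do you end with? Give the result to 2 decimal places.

500 CAD × 0.5013 = 250.65 EUR
250.65 EUR × 2.117 = 530.62605 AUD
530.62605 AUD × 0.8917 = 473.159248785 CAD

473.16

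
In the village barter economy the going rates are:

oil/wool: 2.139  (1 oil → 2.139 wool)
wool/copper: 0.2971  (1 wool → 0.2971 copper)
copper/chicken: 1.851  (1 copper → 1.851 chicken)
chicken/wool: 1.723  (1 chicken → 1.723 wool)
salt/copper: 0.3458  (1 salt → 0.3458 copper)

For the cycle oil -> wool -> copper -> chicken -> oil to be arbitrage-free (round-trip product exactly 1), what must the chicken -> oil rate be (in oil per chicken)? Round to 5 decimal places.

0.85012

Known legs of the cycle: 2.139 × 0.2971 × 1.851 = 1.1763047619
For no arbitrage the full-cycle product must be 1, so the missing rate is 1 / 1.1763047619 ≈ 0.8501198.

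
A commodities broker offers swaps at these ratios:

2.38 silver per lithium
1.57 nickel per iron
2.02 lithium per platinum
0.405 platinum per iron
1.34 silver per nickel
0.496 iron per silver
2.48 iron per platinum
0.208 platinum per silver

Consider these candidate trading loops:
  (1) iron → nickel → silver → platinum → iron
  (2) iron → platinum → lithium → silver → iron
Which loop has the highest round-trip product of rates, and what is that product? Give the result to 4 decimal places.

(1) 1.57 × 1.34 × 0.208 × 2.48 = 1.08522
(2) 0.405 × 2.02 × 2.38 × 0.496 = 0.96575
Highest is cycle (1) at 1.0852 (>1, arbitrage).

1.0852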